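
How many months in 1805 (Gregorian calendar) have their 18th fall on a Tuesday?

1

Check the 18th of each month of 1805: Jan 18: Fri, Feb 18: Mon, Mar 18: Mon, Apr 18: Thu, May 18: Sat, Jun 18: Tue, Jul 18: Thu, Aug 18: Sun, Sep 18: Wed, Oct 18: Fri, Nov 18: Mon, Dec 18: Wed.
Tuesday occurs in June — 1 month.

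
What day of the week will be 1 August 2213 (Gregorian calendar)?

Sunday

January 1, 2213 is a Friday.
August 1 is day 213 of the year, i.e. 212 days after Jan 1.
212 mod 7 = 2, so advance 2 weekdays from Friday: Sunday.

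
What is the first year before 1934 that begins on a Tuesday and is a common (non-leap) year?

1929

Jan 1 advances by 2 weekdays after a leap year and by 1 after a common year.
1934: Jan 1 is Monday.
1933: Sunday
1932: Friday (leap)
1931: Thursday
1930: Wednesday
1929: Tuesday
1929 begins on a Tuesday and is a common year.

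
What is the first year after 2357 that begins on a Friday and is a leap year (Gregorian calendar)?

Jan 1 advances by 2 weekdays after a leap year and by 1 after a common year.
2357: Jan 1 is Tuesday.
2358: Wednesday
2359: Thursday
2360: Friday (leap)
2360 begins on a Friday and is a leap year.

2360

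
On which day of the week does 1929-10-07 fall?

Monday

January 1, 1929 is a Tuesday.
October 7 is day 280 of the year, i.e. 279 days after Jan 1.
279 mod 7 = 6, so advance 6 weekdays from Tuesday: Monday.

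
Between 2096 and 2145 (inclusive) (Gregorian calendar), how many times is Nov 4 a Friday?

Track Nov 4's weekday year by year (advancing +1, or +2 across a Feb 29):
  2096: Sun  2097: Mon (+1)  2098: Tue (+1)  2099: Wed (+1)  2100: Thu (+1)
  2101: Fri (+1) ✓  2102: Sat (+1)  2103: Sun (+1)  2104: Tue (+2)  2105: Wed (+1)
  2106: Thu (+1)  2107: Fri (+1) ✓  2108: Sun (+2)  2109: Mon (+1)  … (22 more years) …
  2132: Tue (+2)  2133: Wed (+1)  2134: Thu (+1)  2135: Fri (+1) ✓  2136: Sun (+2)
  2137: Mon (+1)  2138: Tue (+1)  2139: Wed (+1)  2140: Fri (+2) ✓  2141: Sat (+1)
  2142: Sun (+1)  2143: Mon (+1)  2144: Wed (+2)  2145: Thu (+1)
Friday years: 2101, 2107, 2112, 2118, 2129, 2135, 2140 — 7 in total.

7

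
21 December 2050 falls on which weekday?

Wednesday

January 1, 2050 is a Saturday.
December 21 is day 355 of the year, i.e. 354 days after Jan 1.
354 mod 7 = 4, so advance 4 weekdays from Saturday: Wednesday.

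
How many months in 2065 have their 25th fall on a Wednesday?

Check the 25th of each month of 2065: Jan 25: Sun, Feb 25: Wed, Mar 25: Wed, Apr 25: Sat, May 25: Mon, Jun 25: Thu, Jul 25: Sat, Aug 25: Tue, Sep 25: Fri, Oct 25: Sun, Nov 25: Wed, Dec 25: Fri.
Wednesday occurs in February, March, November — 3 months.

3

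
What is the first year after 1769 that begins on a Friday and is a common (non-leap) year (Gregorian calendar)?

Jan 1 advances by 2 weekdays after a leap year and by 1 after a common year.
1769: Jan 1 is Sunday.
1770: Monday
1771: Tuesday
1772: Wednesday (leap)
1773: Friday
1773 begins on a Friday and is a common year.

1773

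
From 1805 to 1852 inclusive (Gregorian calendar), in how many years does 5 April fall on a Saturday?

Track 5 April's weekday year by year (advancing +1, or +2 across a Feb 29):
  1805: Fri  1806: Sat (+1) ✓  1807: Sun (+1)  1808: Tue (+2)  1809: Wed (+1)
  1810: Thu (+1)  1811: Fri (+1)  1812: Sun (+2)  1813: Mon (+1)  1814: Tue (+1)
  1815: Wed (+1)  1816: Fri (+2)  1817: Sat (+1) ✓  1818: Sun (+1)  … (20 more years) …
  1839: Fri (+1)  1840: Sun (+2)  1841: Mon (+1)  1842: Tue (+1)  1843: Wed (+1)
  1844: Fri (+2)  1845: Sat (+1) ✓  1846: Sun (+1)  1847: Mon (+1)  1848: Wed (+2)
  1849: Thu (+1)  1850: Fri (+1)  1851: Sat (+1) ✓  1852: Mon (+2)
Saturday years: 1806, 1817, 1823, 1828, 1834, 1845, 1851 — 7 in total.

7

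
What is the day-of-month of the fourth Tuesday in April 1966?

26

April 1, 1966 is a Friday, so the first Tuesday is the 5th.
The fourth Tuesday is 5 + 21 = 26.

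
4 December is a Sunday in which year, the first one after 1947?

From one year to the next, a fixed date's weekday advances by 1, or by 2 when a Feb 29 lies between the two dates.
1947: December 4 is Thursday.
1948: Saturday (+2)
1949: Sunday (+1)
4 December falls on a Sunday in 1949.

1949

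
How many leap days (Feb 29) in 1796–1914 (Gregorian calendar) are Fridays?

3

Leap years in 1796–1914: 28 of them.
Feb 29 weekday advances by 5 (mod 7) from one leap year to the next four years later (or differs when a century non-leap intervenes).
Leap-day weekdays: 1796:Mon 1804:Wed 1808:Mon 1812:Sat 1816:Thu 1820:Tue 1824:Sun 1828:Fri✓ 1832:Wed 1836:Mon 1840:Sat 1844:Thu 1848:Tue 1852:Sun 1856:Fri✓ 1860:Wed 1864:Mon 1868:Sat 1872:Thu 1876:Tue 1880:Sun 1884:Fri✓ 1888:Wed 1892:Mon 1896:Sat 1904:Mon 1908:Sat 1912:Thu
Friday: 1828, 1856, 1884 → 3.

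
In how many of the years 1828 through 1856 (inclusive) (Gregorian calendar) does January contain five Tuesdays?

January has 31 days; it has five Tuesdays when Tuesday falls among the first (month-length − 28) days — i.e. when January 1 is one of Tuesday/Monday/Sunday.
January 1 by year: 1828:Tue✓ 1829:Thu 1830:Fri 1831:Sat 1832:Sun✓ 1833:Tue✓ 1834:Wed 1835:Thu 1836:Fri 1837:Sun✓ 1838:Mon✓ 1839:Tue✓ 1840:Wed 1841:Fri 1842:Sat 1843:Sun✓ 1844:Mon✓ 1845:Wed 1846:Thu 1847:Fri 1848:Sat 1849:Mon✓ 1850:Tue✓ 1851:Wed 1852:Thu 1853:Sat 1854:Sun✓ 1855:Mon✓ 1856:Tue✓
Years with five Tuesdays: 1828, 1832, 1833, 1837, 1838, 1839, 1843, 1844, 1849, 1850, 1854, 1855, 1856 → 13.

13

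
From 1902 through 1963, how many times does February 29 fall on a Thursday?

2

Leap years in 1902–1963: 15 of them.
Feb 29 weekday advances by 5 (mod 7) from one leap year to the next four years later (or differs when a century non-leap intervenes).
Leap-day weekdays: 1904:Mon 1908:Sat 1912:Thu✓ 1916:Tue 1920:Sun 1924:Fri 1928:Wed 1932:Mon 1936:Sat 1940:Thu✓ 1944:Tue 1948:Sun 1952:Fri 1956:Wed 1960:Mon
Thursday: 1912, 1940 → 2.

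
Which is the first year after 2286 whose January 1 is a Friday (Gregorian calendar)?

2292

Jan 1 advances by 2 weekdays after a leap year and by 1 after a common year.
2286: Jan 1 is Friday.
2287: Saturday
2288: Sunday (leap)
2289: Tuesday
2290: Wednesday
2291: Thursday
2292: Friday (leap)
2292 begins on a Friday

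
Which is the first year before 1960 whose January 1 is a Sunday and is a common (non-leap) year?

Jan 1 advances by 2 weekdays after a leap year and by 1 after a common year.
1960: Jan 1 is Friday (leap).
1959: Thursday
1958: Wednesday
1957: Tuesday
1956: Sunday (leap)
1955: Saturday
1954: Friday
1953: Thursday
1952: Tuesday (leap)
1951: Monday
1950: Sunday
1950 begins on a Sunday and is a common year.

1950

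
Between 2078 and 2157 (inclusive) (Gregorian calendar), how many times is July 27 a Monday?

11

Track July 27's weekday year by year (advancing +1, or +2 across a Feb 29):
  2078: Wed  2079: Thu (+1)  2080: Sat (+2)  2081: Sun (+1)  2082: Mon (+1) ✓
  2083: Tue (+1)  2084: Thu (+2)  2085: Fri (+1)  2086: Sat (+1)  2087: Sun (+1)
  2088: Tue (+2)  2089: Wed (+1)  2090: Thu (+1)  2091: Fri (+1)  … (52 more years) …
  2144: Mon (+2) ✓  2145: Tue (+1)  2146: Wed (+1)  2147: Thu (+1)  2148: Sat (+2)
  2149: Sun (+1)  2150: Mon (+1) ✓  2151: Tue (+1)  2152: Thu (+2)  2153: Fri (+1)
  2154: Sat (+1)  2155: Sun (+1)  2156: Tue (+2)  2157: Wed (+1)
Monday years: 2082, 2093, 2099, 2105, 2111, 2116, 2122, 2133, 2139, 2144, 2150 — 11 in total.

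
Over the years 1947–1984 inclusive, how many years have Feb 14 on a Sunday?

5

Track Feb 14's weekday year by year (advancing +1, or +2 across a Feb 29):
  1947: Fri  1948: Sat (+1)  1949: Mon (+2)  1950: Tue (+1)  1951: Wed (+1)
  1952: Thu (+1)  1953: Sat (+2)  1954: Sun (+1) ✓  1955: Mon (+1)  1956: Tue (+1)
  1957: Thu (+2)  1958: Fri (+1)  1959: Sat (+1)  1960: Sun (+1) ✓  … (10 more years) …
  1971: Sun (+1) ✓  1972: Mon (+1)  1973: Wed (+2)  1974: Thu (+1)  1975: Fri (+1)
  1976: Sat (+1)  1977: Mon (+2)  1978: Tue (+1)  1979: Wed (+1)  1980: Thu (+1)
  1981: Sat (+2)  1982: Sun (+1) ✓  1983: Mon (+1)  1984: Tue (+1)
Sunday years: 1954, 1960, 1965, 1971, 1982 — 5 in total.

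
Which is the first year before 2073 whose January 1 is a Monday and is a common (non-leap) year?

Jan 1 advances by 2 weekdays after a leap year and by 1 after a common year.
2073: Jan 1 is Sunday.
2072: Friday (leap)
2071: Thursday
2070: Wednesday
2069: Tuesday
2068: Sunday (leap)
2067: Saturday
2066: Friday
2065: Thursday
2064: Tuesday (leap)
2063: Monday
2063 begins on a Monday and is a common year.

2063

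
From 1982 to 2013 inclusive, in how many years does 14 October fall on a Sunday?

Track 14 October's weekday year by year (advancing +1, or +2 across a Feb 29):
  1982: Thu  1983: Fri (+1)  1984: Sun (+2) ✓  1985: Mon (+1)  1986: Tue (+1)
  1987: Wed (+1)  1988: Fri (+2)  1989: Sat (+1)  1990: Sun (+1) ✓  1991: Mon (+1)
  1992: Wed (+2)  1993: Thu (+1)  1994: Fri (+1)  1995: Sat (+1)  … (4 more years) …
  2000: Sat (+2)  2001: Sun (+1) ✓  2002: Mon (+1)  2003: Tue (+1)  2004: Thu (+2)
  2005: Fri (+1)  2006: Sat (+1)  2007: Sun (+1) ✓  2008: Tue (+2)  2009: Wed (+1)
  2010: Thu (+1)  2011: Fri (+1)  2012: Sun (+2) ✓  2013: Mon (+1)
Sunday years: 1984, 1990, 2001, 2007, 2012 — 5 in total.

5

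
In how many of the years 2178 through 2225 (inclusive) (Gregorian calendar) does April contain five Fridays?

April has 30 days; it has five Fridays when Friday falls among the first (month-length − 28) days — i.e. when April 1 is one of Friday/Thursday.
April 1 by year: 2178:Wed 2179:Thu✓ 2180:Sat 2181:Sun 2182:Mon 2183:Tue 2184:Thu✓ 2185:Fri✓ 2186:Sat 2187:Sun 2188:Tue 2189:Wed 2190:Thu✓ 2191:Fri✓ 2192:Sun …(18 more)… 2211:Mon 2212:Wed 2213:Thu✓ 2214:Fri✓ 2215:Sat 2216:Mon 2217:Tue 2218:Wed 2219:Thu✓ 2220:Sat 2221:Sun 2222:Mon 2223:Tue 2224:Thu✓ 2225:Fri✓
Years with five Fridays: 2179, 2184, 2185, 2190, 2191, 2196, 2202, 2203, 2208, 2213, 2214, 2219, 2224, 2225 → 14.

14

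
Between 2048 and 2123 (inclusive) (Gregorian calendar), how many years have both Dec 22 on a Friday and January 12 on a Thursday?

Check each year's weekday for Dec 22 and January 12:
  2048: Tue/Sun  2049: Wed/Tue  2050: Thu/Wed  2051: Fri/Thu ✓  2052: Sun/Fri  2053: Mon/Sun  2054: Tue/Mon  2055: Wed/Tue  2056: Fri/Wed  2057: Sat/Fri  2058: Sun/Sat  2059: Mon/Sun  2060: Wed/Mon  2061: Thu/Wed  …(48 more)…  2110: Mon/Sun  2111: Tue/Mon  2112: Thu/Tue  2113: Fri/Thu ✓  2114: Sat/Fri  2115: Sun/Sat  2116: Tue/Sun  2117: Wed/Tue  2118: Thu/Wed  2119: Fri/Thu ✓  2120: Sun/Fri  2121: Mon/Sun  2122: Tue/Mon  2123: Wed/Tue
Both conditions hold in: 2051, 2062, 2073, 2079, 2090, 2102, 2113, 2119 — 8.

8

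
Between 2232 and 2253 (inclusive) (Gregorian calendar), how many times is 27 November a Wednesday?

4

Track 27 November's weekday year by year (advancing +1, or +2 across a Feb 29):
  2232: Tue  2233: Wed (+1) ✓  2234: Thu (+1)  2235: Fri (+1)  2236: Sun (+2)
  2237: Mon (+1)  2238: Tue (+1)  2239: Wed (+1) ✓  2240: Fri (+2)  2241: Sat (+1)
  2242: Sun (+1)  2243: Mon (+1)  2244: Wed (+2) ✓  2245: Thu (+1)  2246: Fri (+1)
  2247: Sat (+1)  2248: Mon (+2)  2249: Tue (+1)  2250: Wed (+1) ✓  2251: Thu (+1)
  2252: Sat (+2)  2253: Sun (+1)
Wednesday years: 2233, 2239, 2244, 2250 — 4 in total.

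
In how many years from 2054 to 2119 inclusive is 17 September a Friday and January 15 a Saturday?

Check each year's weekday for 17 September and January 15:
  2054: Thu/Thu  2055: Fri/Fri  2056: Sun/Sat  2057: Mon/Mon  2058: Tue/Tue  2059: Wed/Wed  2060: Fri/Thu  2061: Sat/Sat  2062: Sun/Sun  2063: Mon/Mon  2064: Wed/Tue  2065: Thu/Thu  2066: Fri/Fri  2067: Sat/Sat  …(38 more)…  2106: Fri/Fri  2107: Sat/Sat  2108: Mon/Sun  2109: Tue/Tue  2110: Wed/Wed  2111: Thu/Thu  2112: Sat/Fri  2113: Sun/Sun  2114: Mon/Mon  2115: Tue/Tue  2116: Thu/Wed  2117: Fri/Fri  2118: Sat/Sat  2119: Sun/Sun
Both conditions hold in: no year — 0.

0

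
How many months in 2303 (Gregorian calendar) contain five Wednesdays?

A month of length L has five Wednesdays iff its first Wednesday is on day ≤ L−28 (so day 1–3 in a 31-day month, 1–2 in a 30-day month, day 1 in a leap February).
Checking each month of 2303: Jan starts Thu (31d); Feb starts Sun (28d); Mar starts Sun (31d); Apr starts Wed (30d) ✓; May starts Fri (31d); Jun starts Mon (30d); Jul starts Wed (31d) ✓; Aug starts Sat (31d); Sep starts Tue (30d) ✓; Oct starts Thu (31d); Nov starts Sun (30d); Dec starts Tue (31d) ✓.
Five-Wednesday months: April, July, September, December → 4.

4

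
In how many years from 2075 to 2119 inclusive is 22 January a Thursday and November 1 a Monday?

1

Check each year's weekday for 22 January and November 1:
  2075: Tue/Fri  2076: Wed/Sun  2077: Fri/Mon  2078: Sat/Tue  2079: Sun/Wed  2080: Mon/Fri  2081: Wed/Sat  2082: Thu/Sun  2083: Fri/Mon  2084: Sat/Wed  2085: Mon/Thu  2086: Tue/Fri  2087: Wed/Sat  2088: Thu/Mon ✓  …(17 more)…  2106: Fri/Mon  2107: Sat/Tue  2108: Sun/Thu  2109: Tue/Fri  2110: Wed/Sat  2111: Thu/Sun  2112: Fri/Tue  2113: Sun/Wed  2114: Mon/Thu  2115: Tue/Fri  2116: Wed/Sun  2117: Fri/Mon  2118: Sat/Tue  2119: Sun/Wed
Both conditions hold in: 2088 — 1.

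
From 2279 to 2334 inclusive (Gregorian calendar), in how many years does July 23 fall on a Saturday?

Track July 23's weekday year by year (advancing +1, or +2 across a Feb 29):
  2279: Wed  2280: Fri (+2)  2281: Sat (+1) ✓  2282: Sun (+1)  2283: Mon (+1)
  2284: Wed (+2)  2285: Thu (+1)  2286: Fri (+1)  2287: Sat (+1) ✓  2288: Mon (+2)
  2289: Tue (+1)  2290: Wed (+1)  2291: Thu (+1)  2292: Sat (+2) ✓  … (28 more years) …
  2321: Sat (+1) ✓  2322: Sun (+1)  2323: Mon (+1)  2324: Wed (+2)  2325: Thu (+1)
  2326: Fri (+1)  2327: Sat (+1) ✓  2328: Mon (+2)  2329: Tue (+1)  2330: Wed (+1)
  2331: Thu (+1)  2332: Sat (+2) ✓  2333: Sun (+1)  2334: Mon (+1)
Saturday years: 2281, 2287, 2292, 2298, 2304, 2310, 2321, 2327, 2332 — 9 in total.

9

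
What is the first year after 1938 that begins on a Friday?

Jan 1 advances by 2 weekdays after a leap year and by 1 after a common year.
1938: Jan 1 is Saturday.
1939: Sunday
1940: Monday (leap)
1941: Wednesday
1942: Thursday
1943: Friday
1943 begins on a Friday

1943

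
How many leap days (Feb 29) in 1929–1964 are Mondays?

Leap years in 1929–1964: 9 of them.
Feb 29 weekday advances by 5 (mod 7) from one leap year to the next four years later (or differs when a century non-leap intervenes).
Leap-day weekdays: 1932:Mon✓ 1936:Sat 1940:Thu 1944:Tue 1948:Sun 1952:Fri 1956:Wed 1960:Mon✓ 1964:Sat
Monday: 1932, 1960 → 2.

2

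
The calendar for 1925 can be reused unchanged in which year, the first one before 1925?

Two years share a calendar iff Jan 1 falls on the same weekday and both are leap or both are common. 1925: Jan 1 is Thursday, common year.
1924: Jan 1 Tuesday, leap
1923: Jan 1 Monday, common
1922: Jan 1 Sunday, common
1921: Jan 1 Saturday, common
1920: Jan 1 Thursday, leap
1919: Jan 1 Wednesday, common
1918: Jan 1 Tuesday, common
1917: Jan 1 Monday, common
1916: Jan 1 Saturday, leap
1915: Jan 1 Friday, common
1914: Jan 1 Thursday, common
1914 matches on both conditions.

1914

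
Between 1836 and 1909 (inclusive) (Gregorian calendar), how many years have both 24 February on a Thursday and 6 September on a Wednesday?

2

Check each year's weekday for 24 February and 6 September:
  1836: Wed/Tue  1837: Fri/Wed  1838: Sat/Thu  1839: Sun/Fri  1840: Mon/Sun  1841: Wed/Mon  1842: Thu/Tue  1843: Fri/Wed  1844: Sat/Fri  1845: Mon/Sat  1846: Tue/Sun  1847: Wed/Mon  1848: Thu/Wed ✓  1849: Sat/Thu  …(46 more)…  1896: Mon/Sun  1897: Wed/Mon  1898: Thu/Tue  1899: Fri/Wed  1900: Sat/Thu  1901: Sun/Fri  1902: Mon/Sat  1903: Tue/Sun  1904: Wed/Tue  1905: Fri/Wed  1906: Sat/Thu  1907: Sun/Fri  1908: Mon/Sun  1909: Wed/Mon
Both conditions hold in: 1848, 1876 — 2.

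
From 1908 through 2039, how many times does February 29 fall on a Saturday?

Leap years in 1908–2039: 33 of them.
Feb 29 weekday advances by 5 (mod 7) from one leap year to the next four years later (or differs when a century non-leap intervenes).
Leap-day weekdays: 1908:Sat✓ 1912:Thu 1916:Tue 1920:Sun 1924:Fri 1928:Wed 1932:Mon 1936:Sat✓ 1940:Thu 1944:Tue 1948:Sun 1952:Fri 1956:Wed …(7 more)… 1988:Mon 1992:Sat✓ 1996:Thu 2000:Tue 2004:Sun 2008:Fri 2012:Wed 2016:Mon 2020:Sat✓ 2024:Thu 2028:Tue 2032:Sun 2036:Fri
Saturday: 1908, 1936, 1964, 1992, 2020 → 5.

5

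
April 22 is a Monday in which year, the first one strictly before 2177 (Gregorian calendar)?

From one year to the next, a fixed date's weekday advances by 1, or by 2 when a Feb 29 lies between the two dates.
2177: April 22 is Tuesday.
2176: Monday (−1)
April 22 falls on a Monday in 2176.

2176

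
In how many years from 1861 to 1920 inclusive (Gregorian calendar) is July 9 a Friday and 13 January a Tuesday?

2

Check each year's weekday for July 9 and 13 January:
  1861: Tue/Sun  1862: Wed/Mon  1863: Thu/Tue  1864: Sat/Wed  1865: Sun/Fri  1866: Mon/Sat  1867: Tue/Sun  1868: Thu/Mon  1869: Fri/Wed  1870: Sat/Thu  1871: Sun/Fri  1872: Tue/Sat  1873: Wed/Mon  1874: Thu/Tue  …(32 more)…  1907: Tue/Sun  1908: Thu/Mon  1909: Fri/Wed  1910: Sat/Thu  1911: Sun/Fri  1912: Tue/Sat  1913: Wed/Mon  1914: Thu/Tue  1915: Fri/Wed  1916: Sun/Thu  1917: Mon/Sat  1918: Tue/Sun  1919: Wed/Mon  1920: Fri/Tue ✓
Both conditions hold in: 1880, 1920 — 2.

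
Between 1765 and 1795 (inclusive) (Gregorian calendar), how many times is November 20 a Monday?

4

Track November 20's weekday year by year (advancing +1, or +2 across a Feb 29):
  1765: Wed  1766: Thu (+1)  1767: Fri (+1)  1768: Sun (+2)  1769: Mon (+1) ✓
  1770: Tue (+1)  1771: Wed (+1)  1772: Fri (+2)  1773: Sat (+1)  1774: Sun (+1)
  1775: Mon (+1) ✓  1776: Wed (+2)  1777: Thu (+1)  1778: Fri (+1)  … (3 more years) …
  1782: Wed (+1)  1783: Thu (+1)  1784: Sat (+2)  1785: Sun (+1)  1786: Mon (+1) ✓
  1787: Tue (+1)  1788: Thu (+2)  1789: Fri (+1)  1790: Sat (+1)  1791: Sun (+1)
  1792: Tue (+2)  1793: Wed (+1)  1794: Thu (+1)  1795: Fri (+1)
Monday years: 1769, 1775, 1780, 1786 — 4 in total.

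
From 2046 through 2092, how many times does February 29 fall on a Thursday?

Leap years in 2046–2092: 12 of them.
Feb 29 weekday advances by 5 (mod 7) from one leap year to the next four years later (or differs when a century non-leap intervenes).
Leap-day weekdays: 2048:Sat 2052:Thu✓ 2056:Tue 2060:Sun 2064:Fri 2068:Wed 2072:Mon 2076:Sat 2080:Thu✓ 2084:Tue 2088:Sun 2092:Fri
Thursday: 2052, 2080 → 2.

2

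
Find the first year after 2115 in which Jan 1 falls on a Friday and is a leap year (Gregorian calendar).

Jan 1 advances by 2 weekdays after a leap year and by 1 after a common year.
2115: Jan 1 is Tuesday.
2116: Wednesday (leap)
2117: Friday
2118: Saturday
2119: Sunday
2120: Monday (leap)
2121: Wednesday
2122: Thursday
2123: Friday
2124: Saturday (leap)
2125: Monday
2126: Tuesday
2127: Wednesday
2128: Thursday (leap)
2129: Saturday
2130: Sunday
2131: Monday
2132: Tuesday (leap)
2133: Thursday
2134: Friday
2135: Saturday
2136: Sunday (leap)
2137: Tuesday
2138: Wednesday
2139: Thursday
2140: Friday (leap)
2140 begins on a Friday and is a leap year.

2140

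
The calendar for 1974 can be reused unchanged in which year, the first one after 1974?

1985

Two years share a calendar iff Jan 1 falls on the same weekday and both are leap or both are common. 1974: Jan 1 is Tuesday, common year.
1975: Jan 1 Wednesday, common
1976: Jan 1 Thursday, leap
1977: Jan 1 Saturday, common
1978: Jan 1 Sunday, common
1979: Jan 1 Monday, common
1980: Jan 1 Tuesday, leap
1981: Jan 1 Thursday, common
1982: Jan 1 Friday, common
1983: Jan 1 Saturday, common
1984: Jan 1 Sunday, leap
1985: Jan 1 Tuesday, common
1985 matches on both conditions.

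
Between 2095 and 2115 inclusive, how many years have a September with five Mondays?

6

September has 30 days; it has five Mondays when Monday falls among the first (month-length − 28) days — i.e. when September 1 is one of Monday/Sunday.
September 1 by year: 2095:Thu 2096:Sat 2097:Sun✓ 2098:Mon✓ 2099:Tue 2100:Wed 2101:Thu 2102:Fri 2103:Sat 2104:Mon✓ 2105:Tue 2106:Wed 2107:Thu 2108:Sat 2109:Sun✓ 2110:Mon✓ 2111:Tue 2112:Thu 2113:Fri 2114:Sat 2115:Sun✓
Years with five Mondays: 2097, 2098, 2104, 2109, 2110, 2115 → 6.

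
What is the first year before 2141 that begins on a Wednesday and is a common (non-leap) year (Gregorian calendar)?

2138

Jan 1 advances by 2 weekdays after a leap year and by 1 after a common year.
2141: Jan 1 is Sunday.
2140: Friday (leap)
2139: Thursday
2138: Wednesday
2138 begins on a Wednesday and is a common year.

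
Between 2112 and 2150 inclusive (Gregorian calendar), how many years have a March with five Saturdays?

March has 31 days; it has five Saturdays when Saturday falls among the first (month-length − 28) days — i.e. when March 1 is one of Saturday/Friday/Thursday.
March 1 by year: 2112:Tue 2113:Wed 2114:Thu✓ 2115:Fri✓ 2116:Sun 2117:Mon 2118:Tue 2119:Wed 2120:Fri✓ 2121:Sat✓ 2122:Sun 2123:Mon 2124:Wed 2125:Thu✓ 2126:Fri✓ …(9 more)… 2136:Thu✓ 2137:Fri✓ 2138:Sat✓ 2139:Sun 2140:Tue 2141:Wed 2142:Thu✓ 2143:Fri✓ 2144:Sun 2145:Mon 2146:Tue 2147:Wed 2148:Fri✓ 2149:Sat✓ 2150:Sun
Years with five Saturdays: 2114, 2115, 2120, 2121, 2125, 2126, 2127, 2131, 2132, 2136, 2137, 2138, 2142, 2143, 2148, 2149 → 16.

16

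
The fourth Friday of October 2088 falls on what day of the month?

October 1, 2088 is a Friday, so the first Friday is the 1st.
The fourth Friday is 1 + 21 = 22.

22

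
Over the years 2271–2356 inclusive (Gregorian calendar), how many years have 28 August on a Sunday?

Track 28 August's weekday year by year (advancing +1, or +2 across a Feb 29):
  2271: Mon  2272: Wed (+2)  2273: Thu (+1)  2274: Fri (+1)  2275: Sat (+1)
  2276: Mon (+2)  2277: Tue (+1)  2278: Wed (+1)  2279: Thu (+1)  2280: Sat (+2)
  2281: Sun (+1) ✓  2282: Mon (+1)  2283: Tue (+1)  2284: Thu (+2)  … (58 more years) …
  2343: Sat (+1)  2344: Mon (+2)  2345: Tue (+1)  2346: Wed (+1)  2347: Thu (+1)
  2348: Sat (+2)  2349: Sun (+1) ✓  2350: Mon (+1)  2351: Tue (+1)  2352: Thu (+2)
  2353: Fri (+1)  2354: Sat (+1)  2355: Sun (+1) ✓  2356: Tue (+2)
Sunday years: 2281, 2287, 2292, 2298, 2304, 2310, 2321, 2327, 2332, 2338, 2349, 2355 — 12 in total.

12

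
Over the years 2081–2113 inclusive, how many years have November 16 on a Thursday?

Track November 16's weekday year by year (advancing +1, or +2 across a Feb 29):
  2081: Sun  2082: Mon (+1)  2083: Tue (+1)  2084: Thu (+2) ✓  2085: Fri (+1)
  2086: Sat (+1)  2087: Sun (+1)  2088: Tue (+2)  2089: Wed (+1)  2090: Thu (+1) ✓
  2091: Fri (+1)  2092: Sun (+2)  2093: Mon (+1)  2094: Tue (+1)  … (5 more years) …
  2100: Tue (+1)  2101: Wed (+1)  2102: Thu (+1) ✓  2103: Fri (+1)  2104: Sun (+2)
  2105: Mon (+1)  2106: Tue (+1)  2107: Wed (+1)  2108: Fri (+2)  2109: Sat (+1)
  2110: Sun (+1)  2111: Mon (+1)  2112: Wed (+2)  2113: Thu (+1) ✓
Thursday years: 2084, 2090, 2102, 2113 — 4 in total.

4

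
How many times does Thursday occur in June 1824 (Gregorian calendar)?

4

June 1824 has 30 days and begins on Tuesday.
The first Thursday is June 3.
Thursdays fall on 3, 10, 17, 24 — that's 4.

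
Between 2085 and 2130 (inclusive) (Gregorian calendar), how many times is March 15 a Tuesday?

7

Track March 15's weekday year by year (advancing +1, or +2 across a Feb 29):
  2085: Thu  2086: Fri (+1)  2087: Sat (+1)  2088: Mon (+2)  2089: Tue (+1) ✓
  2090: Wed (+1)  2091: Thu (+1)  2092: Sat (+2)  2093: Sun (+1)  2094: Mon (+1)
  2095: Tue (+1) ✓  2096: Thu (+2)  2097: Fri (+1)  2098: Sat (+1)  … (18 more years) …
  2117: Mon (+1)  2118: Tue (+1) ✓  2119: Wed (+1)  2120: Fri (+2)  2121: Sat (+1)
  2122: Sun (+1)  2123: Mon (+1)  2124: Wed (+2)  2125: Thu (+1)  2126: Fri (+1)
  2127: Sat (+1)  2128: Mon (+2)  2129: Tue (+1) ✓  2130: Wed (+1)
Tuesday years: 2089, 2095, 2101, 2107, 2112, 2118, 2129 — 7 in total.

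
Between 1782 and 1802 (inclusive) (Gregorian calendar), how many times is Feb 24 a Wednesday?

3

Track Feb 24's weekday year by year (advancing +1, or +2 across a Feb 29):
  1782: Sun  1783: Mon (+1)  1784: Tue (+1)  1785: Thu (+2)  1786: Fri (+1)
  1787: Sat (+1)  1788: Sun (+1)  1789: Tue (+2)  1790: Wed (+1) ✓  1791: Thu (+1)
  1792: Fri (+1)  1793: Sun (+2)  1794: Mon (+1)  1795: Tue (+1)  1796: Wed (+1) ✓
  1797: Fri (+2)  1798: Sat (+1)  1799: Sun (+1)  1800: Mon (+1)  1801: Tue (+1)
  1802: Wed (+1) ✓
Wednesday years: 1790, 1796, 1802 — 3 in total.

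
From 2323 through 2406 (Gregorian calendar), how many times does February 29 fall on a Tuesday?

Leap years in 2323–2406: 21 of them.
Feb 29 weekday advances by 5 (mod 7) from one leap year to the next four years later (or differs when a century non-leap intervenes).
Leap-day weekdays: 2324:Fri 2328:Wed 2332:Mon 2336:Sat 2340:Thu 2344:Tue✓ 2348:Sun 2352:Fri 2356:Wed 2360:Mon 2364:Sat 2368:Thu 2372:Tue✓ 2376:Sun 2380:Fri 2384:Wed 2388:Mon 2392:Sat 2396:Thu 2400:Tue✓ 2404:Sun
Tuesday: 2344, 2372, 2400 → 3.

3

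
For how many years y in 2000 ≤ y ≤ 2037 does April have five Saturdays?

April has 30 days; it has five Saturdays when Saturday falls among the first (month-length − 28) days — i.e. when April 1 is one of Saturday/Friday.
April 1 by year: 2000:Sat✓ 2001:Sun 2002:Mon 2003:Tue 2004:Thu 2005:Fri✓ 2006:Sat✓ 2007:Sun 2008:Tue 2009:Wed 2010:Thu 2011:Fri✓ 2012:Sun 2013:Mon 2014:Tue …(8 more)… 2023:Sat✓ 2024:Mon 2025:Tue 2026:Wed 2027:Thu 2028:Sat✓ 2029:Sun 2030:Mon 2031:Tue 2032:Thu 2033:Fri✓ 2034:Sat✓ 2035:Sun 2036:Tue 2037:Wed
Years with five Saturdays: 2000, 2005, 2006, 2011, 2016, 2017, 2022, 2023, 2028, 2033, 2034 → 11.

11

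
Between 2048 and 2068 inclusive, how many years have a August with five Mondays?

August has 31 days; it has five Mondays when Monday falls among the first (month-length − 28) days — i.e. when August 1 is one of Monday/Sunday/Saturday.
August 1 by year: 2048:Sat✓ 2049:Sun✓ 2050:Mon✓ 2051:Tue 2052:Thu 2053:Fri 2054:Sat✓ 2055:Sun✓ 2056:Tue 2057:Wed 2058:Thu 2059:Fri 2060:Sun✓ 2061:Mon✓ 2062:Tue 2063:Wed 2064:Fri 2065:Sat✓ 2066:Sun✓ 2067:Mon✓ 2068:Wed
Years with five Mondays: 2048, 2049, 2050, 2054, 2055, 2060, 2061, 2065, 2066, 2067 → 10.

10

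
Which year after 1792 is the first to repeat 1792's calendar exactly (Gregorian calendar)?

Two years share a calendar iff Jan 1 falls on the same weekday and both are leap or both are common. 1792: Jan 1 is Sunday, leap year.
1793: Jan 1 Tuesday, common
1794: Jan 1 Wednesday, common
1795: Jan 1 Thursday, common
1796: Jan 1 Friday, leap
1797: Jan 1 Sunday, common
1798: Jan 1 Monday, common
1799: Jan 1 Tuesday, common
1800: Jan 1 Wednesday, common
1801: Jan 1 Thursday, common
1802: Jan 1 Friday, common
1803: Jan 1 Saturday, common
1804: Jan 1 Sunday, leap
1804 matches on both conditions.

1804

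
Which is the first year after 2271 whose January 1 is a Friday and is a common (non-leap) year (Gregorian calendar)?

2275

Jan 1 advances by 2 weekdays after a leap year and by 1 after a common year.
2271: Jan 1 is Sunday.
2272: Monday (leap)
2273: Wednesday
2274: Thursday
2275: Friday
2275 begins on a Friday and is a common year.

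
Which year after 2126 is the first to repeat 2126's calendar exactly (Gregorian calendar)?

2137

Two years share a calendar iff Jan 1 falls on the same weekday and both are leap or both are common. 2126: Jan 1 is Tuesday, common year.
2127: Jan 1 Wednesday, common
2128: Jan 1 Thursday, leap
2129: Jan 1 Saturday, common
2130: Jan 1 Sunday, common
2131: Jan 1 Monday, common
2132: Jan 1 Tuesday, leap
2133: Jan 1 Thursday, common
2134: Jan 1 Friday, common
2135: Jan 1 Saturday, common
2136: Jan 1 Sunday, leap
2137: Jan 1 Tuesday, common
2137 matches on both conditions.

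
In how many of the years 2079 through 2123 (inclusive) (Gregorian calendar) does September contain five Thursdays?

September has 30 days; it has five Thursdays when Thursday falls among the first (month-length − 28) days — i.e. when September 1 is one of Thursday/Wednesday.
September 1 by year: 2079:Fri 2080:Sun 2081:Mon 2082:Tue 2083:Wed✓ 2084:Fri 2085:Sat 2086:Sun 2087:Mon 2088:Wed✓ 2089:Thu✓ 2090:Fri 2091:Sat 2092:Mon 2093:Tue …(15 more)… 2109:Sun 2110:Mon 2111:Tue 2112:Thu✓ 2113:Fri 2114:Sat 2115:Sun 2116:Tue 2117:Wed✓ 2118:Thu✓ 2119:Fri 2120:Sun 2121:Mon 2122:Tue 2123:Wed✓
Years with five Thursdays: 2083, 2088, 2089, 2094, 2095, 2100, 2101, 2106, 2107, 2112, 2117, 2118, 2123 → 13.

13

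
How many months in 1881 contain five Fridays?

A month of length L has five Fridays iff its first Friday is on day ≤ L−28 (so day 1–3 in a 31-day month, 1–2 in a 30-day month, day 1 in a leap February).
Checking each month of 1881: Jan starts Sat (31d); Feb starts Tue (28d); Mar starts Tue (31d); Apr starts Fri (30d) ✓; May starts Sun (31d); Jun starts Wed (30d); Jul starts Fri (31d) ✓; Aug starts Mon (31d); Sep starts Thu (30d) ✓; Oct starts Sat (31d); Nov starts Tue (30d); Dec starts Thu (31d) ✓.
Five-Friday months: April, July, September, December → 4.

4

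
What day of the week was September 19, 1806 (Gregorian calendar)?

January 1, 1806 is a Wednesday.
September 19 is day 262 of the year, i.e. 261 days after Jan 1.
261 mod 7 = 2, so advance 2 weekdays from Wednesday: Friday.

Friday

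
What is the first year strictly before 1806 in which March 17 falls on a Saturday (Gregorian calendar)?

1804

From one year to the next, a fixed date's weekday advances by 1, or by 2 when a Feb 29 lies between the two dates.
1806: March 17 is Monday.
1805: Sunday (−1)
1804: Saturday (−1)
March 17 falls on a Saturday in 1804.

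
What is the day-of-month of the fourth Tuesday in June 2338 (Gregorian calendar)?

June 1, 2338 is a Wednesday, so the first Tuesday is the 7th.
The fourth Tuesday is 7 + 21 = 28.

28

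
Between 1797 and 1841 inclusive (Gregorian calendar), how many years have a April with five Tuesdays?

April has 30 days; it has five Tuesdays when Tuesday falls among the first (month-length − 28) days — i.e. when April 1 is one of Tuesday/Monday.
April 1 by year: 1797:Sat 1798:Sun 1799:Mon✓ 1800:Tue✓ 1801:Wed 1802:Thu 1803:Fri 1804:Sun 1805:Mon✓ 1806:Tue✓ 1807:Wed 1808:Fri 1809:Sat 1810:Sun 1811:Mon✓ …(15 more)… 1827:Sun 1828:Tue✓ 1829:Wed 1830:Thu 1831:Fri 1832:Sun 1833:Mon✓ 1834:Tue✓ 1835:Wed 1836:Fri 1837:Sat 1838:Sun 1839:Mon✓ 1840:Wed 1841:Thu
Years with five Tuesdays: 1799, 1800, 1805, 1806, 1811, 1816, 1817, 1822, 1823, 1828, 1833, 1834, 1839 → 13.

13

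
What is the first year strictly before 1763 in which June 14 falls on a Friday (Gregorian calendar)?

1754

From one year to the next, a fixed date's weekday advances by 1, or by 2 when a Feb 29 lies between the two dates.
1763: June 14 is Tuesday.
1762: Monday (−1)
1761: Sunday (−1)
1760: Saturday (−1)
1759: Thursday (−2)
1758: Wednesday (−1)
1757: Tuesday (−1)
1756: Monday (−1)
1755: Saturday (−2)
1754: Friday (−1)
June 14 falls on a Friday in 1754.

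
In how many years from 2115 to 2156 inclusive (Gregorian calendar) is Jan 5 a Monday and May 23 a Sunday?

2

Check each year's weekday for Jan 5 and May 23:
  2115: Sat/Thu  2116: Sun/Sat  2117: Tue/Sun  2118: Wed/Mon  2119: Thu/Tue  2120: Fri/Thu  2121: Sun/Fri  2122: Mon/Sat  2123: Tue/Sun  2124: Wed/Tue  2125: Fri/Wed  2126: Sat/Thu  2127: Sun/Fri  2128: Mon/Sun ✓  …(14 more)…  2143: Sat/Thu  2144: Sun/Sat  2145: Tue/Sun  2146: Wed/Mon  2147: Thu/Tue  2148: Fri/Thu  2149: Sun/Fri  2150: Mon/Sat  2151: Tue/Sun  2152: Wed/Tue  2153: Fri/Wed  2154: Sat/Thu  2155: Sun/Fri  2156: Mon/Sun ✓
Both conditions hold in: 2128, 2156 — 2.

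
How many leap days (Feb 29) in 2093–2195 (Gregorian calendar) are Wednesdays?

Leap years in 2093–2195: 24 of them.
Feb 29 weekday advances by 5 (mod 7) from one leap year to the next four years later (or differs when a century non-leap intervenes).
Leap-day weekdays: 2096:Wed✓ 2104:Fri 2108:Wed✓ 2112:Mon 2116:Sat 2120:Thu 2124:Tue 2128:Sun 2132:Fri 2136:Wed✓ 2140:Mon 2144:Sat 2148:Thu 2152:Tue 2156:Sun 2160:Fri 2164:Wed✓ 2168:Mon 2172:Sat 2176:Thu 2180:Tue 2184:Sun 2188:Fri 2192:Wed✓
Wednesday: 2096, 2108, 2136, 2164, 2192 → 5.

5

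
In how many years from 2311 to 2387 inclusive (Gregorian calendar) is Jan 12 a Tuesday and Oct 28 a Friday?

2

Check each year's weekday for Jan 12 and Oct 28:
  2311: Thu/Sat  2312: Fri/Mon  2313: Sun/Tue  2314: Mon/Wed  2315: Tue/Thu  2316: Wed/Sat  2317: Fri/Sun  2318: Sat/Mon  2319: Sun/Tue  2320: Mon/Thu  2321: Wed/Fri  2322: Thu/Sat  2323: Fri/Sun  2324: Sat/Tue  …(49 more)…  2374: Sat/Mon  2375: Sun/Tue  2376: Mon/Thu  2377: Wed/Fri  2378: Thu/Sat  2379: Fri/Sun  2380: Sat/Tue  2381: Mon/Wed  2382: Tue/Thu  2383: Wed/Fri  2384: Thu/Sun  2385: Sat/Mon  2386: Sun/Tue  2387: Mon/Wed
Both conditions hold in: 2332, 2360 — 2.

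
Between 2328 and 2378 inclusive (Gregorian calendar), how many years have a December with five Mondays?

22

December has 31 days; it has five Mondays when Monday falls among the first (month-length − 28) days — i.e. when December 1 is one of Monday/Sunday/Saturday.
December 1 by year: 2328:Sat✓ 2329:Sun✓ 2330:Mon✓ 2331:Tue 2332:Thu 2333:Fri 2334:Sat✓ 2335:Sun✓ 2336:Tue 2337:Wed 2338:Thu 2339:Fri 2340:Sun✓ 2341:Mon✓ 2342:Tue …(21 more)… 2364:Tue 2365:Wed 2366:Thu 2367:Fri 2368:Sun✓ 2369:Mon✓ 2370:Tue 2371:Wed 2372:Fri 2373:Sat✓ 2374:Sun✓ 2375:Mon✓ 2376:Wed 2377:Thu 2378:Fri
Years with five Mondays: 2328, 2329, 2330, 2334, 2335, 2340, 2341, 2345, 2346, 2347, 2351, 2352, 2356, 2357, 2358, 2362, 2363, 2368, 2369, 2373, 2374, 2375 → 22.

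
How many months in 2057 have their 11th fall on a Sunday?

Check the 11th of each month of 2057: Jan 11: Thu, Feb 11: Sun, Mar 11: Sun, Apr 11: Wed, May 11: Fri, Jun 11: Mon, Jul 11: Wed, Aug 11: Sat, Sep 11: Tue, Oct 11: Thu, Nov 11: Sun, Dec 11: Tue.
Sunday occurs in February, March, November — 3 months.

3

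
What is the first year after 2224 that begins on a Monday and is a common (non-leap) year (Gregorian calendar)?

2227

Jan 1 advances by 2 weekdays after a leap year and by 1 after a common year.
2224: Jan 1 is Thursday (leap).
2225: Saturday
2226: Sunday
2227: Monday
2227 begins on a Monday and is a common year.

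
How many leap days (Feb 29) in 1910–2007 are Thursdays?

4

Leap years in 1910–2007: 24 of them.
Feb 29 weekday advances by 5 (mod 7) from one leap year to the next four years later (or differs when a century non-leap intervenes).
Leap-day weekdays: 1912:Thu✓ 1916:Tue 1920:Sun 1924:Fri 1928:Wed 1932:Mon 1936:Sat 1940:Thu✓ 1944:Tue 1948:Sun 1952:Fri 1956:Wed 1960:Mon 1964:Sat 1968:Thu✓ 1972:Tue 1976:Sun 1980:Fri 1984:Wed 1988:Mon 1992:Sat 1996:Thu✓ 2000:Tue 2004:Sun
Thursday: 1912, 1940, 1968, 1996 → 4.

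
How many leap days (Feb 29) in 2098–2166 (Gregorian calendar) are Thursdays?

Leap years in 2098–2166: 16 of them.
Feb 29 weekday advances by 5 (mod 7) from one leap year to the next four years later (or differs when a century non-leap intervenes).
Leap-day weekdays: 2104:Fri 2108:Wed 2112:Mon 2116:Sat 2120:Thu✓ 2124:Tue 2128:Sun 2132:Fri 2136:Wed 2140:Mon 2144:Sat 2148:Thu✓ 2152:Tue 2156:Sun 2160:Fri 2164:Wed
Thursday: 2120, 2148 → 2.

2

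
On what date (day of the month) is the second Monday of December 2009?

December 1, 2009 is a Tuesday, so the first Monday is the 7th.
The second Monday is 7 + 7 = 14.

14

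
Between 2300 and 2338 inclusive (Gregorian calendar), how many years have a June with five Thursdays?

11

June has 30 days; it has five Thursdays when Thursday falls among the first (month-length − 28) days — i.e. when June 1 is one of Thursday/Wednesday.
June 1 by year: 2300:Fri 2301:Sat 2302:Sun 2303:Mon 2304:Wed✓ 2305:Thu✓ 2306:Fri 2307:Sat 2308:Mon 2309:Tue 2310:Wed✓ 2311:Thu✓ 2312:Sat 2313:Sun 2314:Mon …(9 more)… 2324:Sun 2325:Mon 2326:Tue 2327:Wed✓ 2328:Fri 2329:Sat 2330:Sun 2331:Mon 2332:Wed✓ 2333:Thu✓ 2334:Fri 2335:Sat 2336:Mon 2337:Tue 2338:Wed✓
Years with five Thursdays: 2304, 2305, 2310, 2311, 2316, 2321, 2322, 2327, 2332, 2333, 2338 → 11.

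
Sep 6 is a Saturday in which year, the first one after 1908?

1913

From one year to the next, a fixed date's weekday advances by 1, or by 2 when a Feb 29 lies between the two dates.
1908: September 6 is Sunday.
1909: Monday (+1)
1910: Tuesday (+1)
1911: Wednesday (+1)
1912: Friday (+2)
1913: Saturday (+1)
Sep 6 falls on a Saturday in 1913.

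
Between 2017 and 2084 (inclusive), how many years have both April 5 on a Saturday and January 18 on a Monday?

0

Check each year's weekday for April 5 and January 18:
  2017: Wed/Wed  2018: Thu/Thu  2019: Fri/Fri  2020: Sun/Sat  2021: Mon/Mon  2022: Tue/Tue  2023: Wed/Wed  2024: Fri/Thu  2025: Sat/Sat  2026: Sun/Sun  2027: Mon/Mon  2028: Wed/Tue  2029: Thu/Thu  2030: Fri/Fri  …(40 more)…  2071: Sun/Sun  2072: Tue/Mon  2073: Wed/Wed  2074: Thu/Thu  2075: Fri/Fri  2076: Sun/Sat  2077: Mon/Mon  2078: Tue/Tue  2079: Wed/Wed  2080: Fri/Thu  2081: Sat/Sat  2082: Sun/Sun  2083: Mon/Mon  2084: Wed/Tue
Both conditions hold in: no year — 0.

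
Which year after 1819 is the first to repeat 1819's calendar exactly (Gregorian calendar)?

Two years share a calendar iff Jan 1 falls on the same weekday and both are leap or both are common. 1819: Jan 1 is Friday, common year.
1820: Jan 1 Saturday, leap
1821: Jan 1 Monday, common
1822: Jan 1 Tuesday, common
1823: Jan 1 Wednesday, common
1824: Jan 1 Thursday, leap
1825: Jan 1 Saturday, common
1826: Jan 1 Sunday, common
1827: Jan 1 Monday, common
1828: Jan 1 Tuesday, leap
1829: Jan 1 Thursday, common
1830: Jan 1 Friday, common
1830 matches on both conditions.

1830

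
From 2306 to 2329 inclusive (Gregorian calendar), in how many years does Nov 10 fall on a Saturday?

Track Nov 10's weekday year by year (advancing +1, or +2 across a Feb 29):
  2306: Sat ✓  2307: Sun (+1)  2308: Tue (+2)  2309: Wed (+1)  2310: Thu (+1)
  2311: Fri (+1)  2312: Sun (+2)  2313: Mon (+1)  2314: Tue (+1)  2315: Wed (+1)
  2316: Fri (+2)  2317: Sat (+1) ✓  2318: Sun (+1)  2319: Mon (+1)  2320: Wed (+2)
  2321: Thu (+1)  2322: Fri (+1)  2323: Sat (+1) ✓  2324: Mon (+2)  2325: Tue (+1)
  2326: Wed (+1)  2327: Thu (+1)  2328: Sat (+2) ✓  2329: Sun (+1)
Saturday years: 2306, 2317, 2323, 2328 — 4 in total.

4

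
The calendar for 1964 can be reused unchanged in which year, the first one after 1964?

1992

Two years share a calendar iff Jan 1 falls on the same weekday and both are leap or both are common. 1964: Jan 1 is Wednesday, leap year.
1965: Jan 1 Friday, common
1966: Jan 1 Saturday, common
1967: Jan 1 Sunday, common
1968: Jan 1 Monday, leap
1969: Jan 1 Wednesday, common
1970: Jan 1 Thursday, common
1971: Jan 1 Friday, common
1972: Jan 1 Saturday, leap
1973: Jan 1 Monday, common
1974: Jan 1 Tuesday, common
1975: Jan 1 Wednesday, common
1976: Jan 1 Thursday, leap
1977: Jan 1 Saturday, common
1978: Jan 1 Sunday, common
1979: Jan 1 Monday, common
1980: Jan 1 Tuesday, leap
1981: Jan 1 Thursday, common
1982: Jan 1 Friday, common
1983: Jan 1 Saturday, common
1984: Jan 1 Sunday, leap
1985: Jan 1 Tuesday, common
1986: Jan 1 Wednesday, common
1987: Jan 1 Thursday, common
1988: Jan 1 Friday, leap
1989: Jan 1 Sunday, common
1990: Jan 1 Monday, common
1991: Jan 1 Tuesday, common
1992: Jan 1 Wednesday, leap
1992 matches on both conditions.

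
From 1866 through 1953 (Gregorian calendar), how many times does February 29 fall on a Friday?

3

Leap years in 1866–1953: 21 of them.
Feb 29 weekday advances by 5 (mod 7) from one leap year to the next four years later (or differs when a century non-leap intervenes).
Leap-day weekdays: 1868:Sat 1872:Thu 1876:Tue 1880:Sun 1884:Fri✓ 1888:Wed 1892:Mon 1896:Sat 1904:Mon 1908:Sat 1912:Thu 1916:Tue 1920:Sun 1924:Fri✓ 1928:Wed 1932:Mon 1936:Sat 1940:Thu 1944:Tue 1948:Sun 1952:Fri✓
Friday: 1884, 1924, 1952 → 3.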